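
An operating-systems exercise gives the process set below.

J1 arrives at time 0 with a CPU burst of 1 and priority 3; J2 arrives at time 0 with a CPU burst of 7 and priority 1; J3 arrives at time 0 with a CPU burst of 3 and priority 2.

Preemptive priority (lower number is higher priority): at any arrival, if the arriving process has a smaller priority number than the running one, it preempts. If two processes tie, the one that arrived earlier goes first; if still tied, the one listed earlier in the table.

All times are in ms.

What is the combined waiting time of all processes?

Gantt: | J2 0-7 | J3 7-10 | J1 10-11 |
Completion: J1=11  J2=7  J3=10
Waiting = turnaround − burst: J1=10, J2=0, J3=7
Total waiting = 10 + 0 + 7 = 17

17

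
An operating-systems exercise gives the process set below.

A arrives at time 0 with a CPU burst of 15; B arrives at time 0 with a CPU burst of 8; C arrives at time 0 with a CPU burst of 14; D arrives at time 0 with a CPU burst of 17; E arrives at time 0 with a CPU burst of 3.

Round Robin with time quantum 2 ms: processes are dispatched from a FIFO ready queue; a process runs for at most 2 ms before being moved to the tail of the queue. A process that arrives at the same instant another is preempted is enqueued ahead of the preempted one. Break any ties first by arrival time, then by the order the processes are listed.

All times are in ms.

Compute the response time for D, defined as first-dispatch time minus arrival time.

Schedule: | A 0-2 | B 2-4 | C 4-6 | D 6-8 | E 8-10 | A 10-12 | B 12-14 | C 14-16 | D 16-18 | E 18-19 | A 19-21 | B 21-23 | C 23-25 | D 25-27 | A 27-29 | B 29-31 | C 31-33 | D 33-35 | A 35-37 | C 37-39 | D 39-41 | A 41-43 | C 43-45 | D 45-47 | A 47-49 | C 49-51 | D 51-53 | A 53-54 | D 54-57 |
Completion: A=54  B=31  C=51  D=57  E=19
Turnaround (C−A): A=54  B=31  C=51  D=57  E=19
Response(D) = first start − arrival = 6 − 0 = 6

6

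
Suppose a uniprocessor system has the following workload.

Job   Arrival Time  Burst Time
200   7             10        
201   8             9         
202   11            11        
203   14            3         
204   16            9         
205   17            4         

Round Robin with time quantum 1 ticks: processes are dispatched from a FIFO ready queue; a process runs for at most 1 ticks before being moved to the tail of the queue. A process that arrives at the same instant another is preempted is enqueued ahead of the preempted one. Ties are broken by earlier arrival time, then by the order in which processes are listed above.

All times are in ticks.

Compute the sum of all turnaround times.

189

Gantt: | idle 0-7 | 200 7-8 | 201 8-9 | 200 9-10 | 201 10-11 | 200 11-12 | 202 12-13 | 201 13-14 | 200 14-15 | 202 15-16 | 203 16-17 | 201 17-18 | 200 18-19 | 204 19-20 | 202 20-21 | 205 21-22 | 203 22-23 | 201 23-24 | 200 24-25 | 204 25-26 | 202 26-27 | 205 27-28 | 203 28-29 | 201 29-30 | 200 30-31 | 204 31-32 | 202 32-33 | 205 33-34 | 201 34-35 | 200 35-36 | 204 36-37 | 202 37-38 | 205 38-39 | 201 39-40 | 200 40-41 | 204 41-42 | 202 42-43 | 201 43-44 | 200 44-45 | 204 45-46 | 202 46-47 | 204 47-48 | 202 48-49 | 204 49-50 | 202 50-51 | 204 51-52 | 202 52-53 |
Completion: 200=45  201=44  202=53  203=29  204=52  205=39
Turnaround (C−A): 200=38  201=36  202=42  203=15  204=36  205=22
Turnaround = completion − arrival: 200=38, 201=36, 202=42, 203=15, 204=36, 205=22
Total turnaround = 38 + 36 + 42 + 15 + 36 + 22 = 189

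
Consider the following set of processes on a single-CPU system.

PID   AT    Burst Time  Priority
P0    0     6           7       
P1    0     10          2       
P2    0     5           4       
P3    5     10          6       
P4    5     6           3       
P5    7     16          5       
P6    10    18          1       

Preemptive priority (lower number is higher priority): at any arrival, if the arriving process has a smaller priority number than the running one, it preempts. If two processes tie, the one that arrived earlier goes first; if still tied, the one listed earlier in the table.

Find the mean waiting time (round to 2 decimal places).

29.14

Schedule: | P1 0-10 | P6 10-28 | P4 28-34 | P2 34-39 | P5 39-55 | P3 55-65 | P0 65-71 |
Completion: P0=71  P1=10  P2=39  P3=65  P4=34  P5=55  P6=28
Turnaround (C−A): P0=71  P1=10  P2=39  P3=60  P4=29  P5=48  P6=18
Waiting times: P0=65, P1=0, P2=34, P3=50, P4=23, P5=32, P6=0
Average waiting = (65+0+34+50+23+32+0) / 7 = 204/7 = 29.14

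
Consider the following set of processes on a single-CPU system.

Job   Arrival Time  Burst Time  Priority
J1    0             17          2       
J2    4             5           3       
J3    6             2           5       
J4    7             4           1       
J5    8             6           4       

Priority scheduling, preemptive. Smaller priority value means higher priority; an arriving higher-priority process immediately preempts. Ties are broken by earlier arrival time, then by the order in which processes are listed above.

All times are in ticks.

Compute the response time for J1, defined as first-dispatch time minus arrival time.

0

Schedule: | J1 0-7 | J4 7-11 | J1 11-21 | J2 21-26 | J5 26-32 | J3 32-34 |
Completion: J1=21  J2=26  J3=34  J4=11  J5=32
Response(J1) = first start − arrival = 0 − 0 = 0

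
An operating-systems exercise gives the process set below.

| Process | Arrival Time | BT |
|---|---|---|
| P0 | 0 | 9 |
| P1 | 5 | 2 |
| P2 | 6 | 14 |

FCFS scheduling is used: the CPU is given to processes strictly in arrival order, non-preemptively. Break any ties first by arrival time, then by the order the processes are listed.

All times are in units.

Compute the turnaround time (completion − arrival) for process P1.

Timeline: | P0 0-9 | P1 9-11 | P2 11-25 |
Completion: P0=9  P1=11  P2=25
Turnaround(P1) = completion − arrival = 11 − 5 = 6

6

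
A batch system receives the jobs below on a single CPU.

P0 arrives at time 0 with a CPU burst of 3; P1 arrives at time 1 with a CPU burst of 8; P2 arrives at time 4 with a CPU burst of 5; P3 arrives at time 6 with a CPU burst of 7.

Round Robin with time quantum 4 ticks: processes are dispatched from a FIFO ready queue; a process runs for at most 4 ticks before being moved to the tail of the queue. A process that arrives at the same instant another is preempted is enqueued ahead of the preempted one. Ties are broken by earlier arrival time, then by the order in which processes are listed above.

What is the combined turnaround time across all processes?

Gantt: | P0 0-3 | P1 3-7 | P2 7-11 | P3 11-15 | P1 15-19 | P2 19-20 | P3 20-23 |
Completion: P0=3  P1=19  P2=20  P3=23
Turnaround = completion − arrival: P0=3, P1=18, P2=16, P3=17
Total turnaround = 3 + 18 + 16 + 17 = 54

54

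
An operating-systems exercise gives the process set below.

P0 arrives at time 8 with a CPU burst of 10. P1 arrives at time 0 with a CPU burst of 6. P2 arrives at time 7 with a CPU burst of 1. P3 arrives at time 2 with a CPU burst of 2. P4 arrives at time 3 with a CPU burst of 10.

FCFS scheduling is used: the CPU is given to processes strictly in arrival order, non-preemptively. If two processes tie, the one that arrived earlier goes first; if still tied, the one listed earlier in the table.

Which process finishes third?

P4

Timeline: | P1 0-6 | P3 6-8 | P4 8-18 | P2 18-19 | P0 19-29 |
Completion: P0=29  P1=6  P2=19  P3=8  P4=18
Turnaround (C−A): P0=21  P1=6  P2=12  P3=6  P4=15
Finish order: P1 → P3 → P4 → P2 → P0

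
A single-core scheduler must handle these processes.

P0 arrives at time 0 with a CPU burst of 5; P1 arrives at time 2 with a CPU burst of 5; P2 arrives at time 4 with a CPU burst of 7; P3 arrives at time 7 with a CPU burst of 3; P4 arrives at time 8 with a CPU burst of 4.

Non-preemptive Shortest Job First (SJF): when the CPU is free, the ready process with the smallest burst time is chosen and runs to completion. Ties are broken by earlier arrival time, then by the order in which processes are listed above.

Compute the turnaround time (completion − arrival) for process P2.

20

Gantt: | P0 0-5 | P1 5-10 | P3 10-13 | P4 13-17 | P2 17-24 |
Completion: P0=5  P1=10  P2=24  P3=13  P4=17
Turnaround (C−A): P0=5  P1=8  P2=20  P3=6  P4=9
Turnaround(P2) = completion − arrival = 24 − 4 = 20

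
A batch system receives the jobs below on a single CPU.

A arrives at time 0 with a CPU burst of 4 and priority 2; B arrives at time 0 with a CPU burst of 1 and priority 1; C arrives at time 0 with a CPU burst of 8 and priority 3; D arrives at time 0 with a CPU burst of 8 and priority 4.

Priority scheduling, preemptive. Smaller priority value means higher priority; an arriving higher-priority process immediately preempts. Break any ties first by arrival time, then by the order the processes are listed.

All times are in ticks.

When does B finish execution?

1

Timeline: | B 0-1 | A 1-5 | C 5-13 | D 13-21 |
Completion: A=5  B=1  C=13  D=21
Turnaround (C−A): A=5  B=1  C=13  D=21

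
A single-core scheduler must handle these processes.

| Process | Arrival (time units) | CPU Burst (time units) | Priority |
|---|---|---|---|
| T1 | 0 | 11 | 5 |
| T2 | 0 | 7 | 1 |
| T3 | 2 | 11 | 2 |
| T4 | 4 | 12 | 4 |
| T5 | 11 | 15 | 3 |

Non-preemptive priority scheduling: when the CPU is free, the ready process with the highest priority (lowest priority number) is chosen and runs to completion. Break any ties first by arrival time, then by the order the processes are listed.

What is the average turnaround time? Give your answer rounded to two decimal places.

Timeline: | T2 0-7 | T3 7-18 | T5 18-33 | T4 33-45 | T1 45-56 |
Completion: T1=56  T2=7  T3=18  T4=45  T5=33
Turnaround (C−A): T1=56  T2=7  T3=16  T4=41  T5=22
Turnaround times: T1=56, T2=7, T3=16, T4=41, T5=22
Average turnaround = (56+7+16+41+22) / 5 = 142/5 = 28.40

28.40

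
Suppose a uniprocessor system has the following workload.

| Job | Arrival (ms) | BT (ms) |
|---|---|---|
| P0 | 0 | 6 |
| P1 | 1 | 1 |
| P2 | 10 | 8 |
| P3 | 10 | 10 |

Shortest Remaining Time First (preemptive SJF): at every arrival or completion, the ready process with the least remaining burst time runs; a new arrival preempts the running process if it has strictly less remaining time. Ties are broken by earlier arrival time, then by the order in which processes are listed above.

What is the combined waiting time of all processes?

9

Gantt: | P0 0-1 | P1 1-2 | P0 2-7 | idle 7-10 | P2 10-18 | P3 18-28 |
Completion: P0=7  P1=2  P2=18  P3=28
Turnaround (C−A): P0=7  P1=1  P2=8  P3=18
Waiting = turnaround − burst: P0=1, P1=0, P2=0, P3=8
Total waiting = 1 + 0 + 0 + 8 = 9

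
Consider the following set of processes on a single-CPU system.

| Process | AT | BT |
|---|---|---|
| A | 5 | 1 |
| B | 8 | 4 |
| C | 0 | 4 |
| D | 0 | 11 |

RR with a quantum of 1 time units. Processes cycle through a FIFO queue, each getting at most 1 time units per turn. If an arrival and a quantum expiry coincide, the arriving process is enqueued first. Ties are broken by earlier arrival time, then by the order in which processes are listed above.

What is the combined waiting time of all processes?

Schedule: | C 0-1 | D 1-2 | C 2-3 | D 3-4 | C 4-5 | D 5-6 | A 6-7 | C 7-8 | D 8-9 | B 9-10 | D 10-11 | B 11-12 | D 12-13 | B 13-14 | D 14-15 | B 15-16 | D 16-20 |
Completion: A=7  B=16  C=8  D=20
Waiting = turnaround − burst: A=1, B=4, C=4, D=9
Total waiting = 1 + 4 + 4 + 9 = 18

18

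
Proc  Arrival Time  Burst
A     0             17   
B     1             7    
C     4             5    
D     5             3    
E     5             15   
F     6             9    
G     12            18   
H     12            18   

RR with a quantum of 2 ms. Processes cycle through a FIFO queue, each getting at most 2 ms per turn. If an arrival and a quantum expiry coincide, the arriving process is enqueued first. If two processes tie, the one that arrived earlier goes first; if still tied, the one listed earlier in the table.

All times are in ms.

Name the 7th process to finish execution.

Gantt: | A 0-2 | B 2-4 | A 4-6 | C 6-8 | B 8-10 | D 10-12 | E 12-14 | F 14-16 | A 16-18 | C 18-20 | B 20-22 | G 22-24 | H 24-26 | D 26-27 | E 27-29 | F 29-31 | A 31-33 | C 33-34 | B 34-35 | G 35-37 | H 37-39 | E 39-41 | F 41-43 | A 43-45 | G 45-47 | H 47-49 | E 49-51 | F 51-53 | A 53-55 | G 55-57 | H 57-59 | E 59-61 | F 61-62 | A 62-64 | G 64-66 | H 66-68 | E 68-70 | A 70-72 | G 72-74 | H 74-76 | E 76-78 | A 78-79 | G 79-81 | H 81-83 | E 83-84 | G 84-86 | H 86-88 | G 88-90 | H 90-92 |
Completion: A=79  B=35  C=34  D=27  E=84  F=62  G=90  H=92
Turnaround (C−A): A=79  B=34  C=30  D=22  E=79  F=56  G=78  H=80
Finish order: D → C → B → F → A → E → G → H

G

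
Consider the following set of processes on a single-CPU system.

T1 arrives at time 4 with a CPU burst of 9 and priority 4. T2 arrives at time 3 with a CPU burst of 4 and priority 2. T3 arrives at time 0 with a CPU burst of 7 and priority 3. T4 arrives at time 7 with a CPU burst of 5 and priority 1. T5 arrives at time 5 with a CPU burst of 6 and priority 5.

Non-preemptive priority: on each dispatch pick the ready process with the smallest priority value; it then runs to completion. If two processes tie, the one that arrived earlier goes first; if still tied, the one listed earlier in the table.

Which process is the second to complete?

T4

Timeline: | T3 0-7 | T4 7-12 | T2 12-16 | T1 16-25 | T5 25-31 |
Completion: T1=25  T2=16  T3=7  T4=12  T5=31
Turnaround (C−A): T1=21  T2=13  T3=7  T4=5  T5=26
Finish order: T3 → T4 → T2 → T1 → T5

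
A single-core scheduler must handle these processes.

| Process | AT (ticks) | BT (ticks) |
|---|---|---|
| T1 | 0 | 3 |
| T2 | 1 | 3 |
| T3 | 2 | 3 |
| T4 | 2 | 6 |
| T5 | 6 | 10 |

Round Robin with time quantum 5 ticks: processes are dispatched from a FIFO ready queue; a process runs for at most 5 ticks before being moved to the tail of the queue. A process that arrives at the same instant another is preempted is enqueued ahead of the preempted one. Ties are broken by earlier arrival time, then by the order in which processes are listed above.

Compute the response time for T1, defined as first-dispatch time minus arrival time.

Timeline: | T1 0-3 | T2 3-6 | T3 6-9 | T4 9-14 | T5 14-19 | T4 19-20 | T5 20-25 |
Completion: T1=3  T2=6  T3=9  T4=20  T5=25
Turnaround (C−A): T1=3  T2=5  T3=7  T4=18  T5=19
Response(T1) = first start − arrival = 0 − 0 = 0

0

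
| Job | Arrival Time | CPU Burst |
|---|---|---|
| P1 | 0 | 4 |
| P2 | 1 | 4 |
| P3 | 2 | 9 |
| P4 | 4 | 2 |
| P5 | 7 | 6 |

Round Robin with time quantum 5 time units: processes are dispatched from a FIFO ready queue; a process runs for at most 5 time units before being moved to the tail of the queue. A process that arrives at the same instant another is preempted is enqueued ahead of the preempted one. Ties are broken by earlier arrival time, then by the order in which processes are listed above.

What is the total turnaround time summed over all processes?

Timeline: | P1 0-4 | P2 4-8 | P3 8-13 | P4 13-15 | P5 15-20 | P3 20-24 | P5 24-25 |
Completion: P1=4  P2=8  P3=24  P4=15  P5=25
Turnaround = completion − arrival: P1=4, P2=7, P3=22, P4=11, P5=18
Total turnaround = 4 + 7 + 22 + 11 + 18 = 62

62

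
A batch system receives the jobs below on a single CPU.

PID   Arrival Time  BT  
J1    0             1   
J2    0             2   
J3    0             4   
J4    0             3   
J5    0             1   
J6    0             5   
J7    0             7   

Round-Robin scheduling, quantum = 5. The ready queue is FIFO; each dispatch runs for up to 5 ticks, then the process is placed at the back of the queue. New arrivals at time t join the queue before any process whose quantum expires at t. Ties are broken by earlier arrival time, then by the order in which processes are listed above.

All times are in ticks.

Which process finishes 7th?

J7

Schedule: | J1 0-1 | J2 1-3 | J3 3-7 | J4 7-10 | J5 10-11 | J6 11-16 | J7 16-23 |
Completion: J1=1  J2=3  J3=7  J4=10  J5=11  J6=16  J7=23
Finish order: J1 → J2 → J3 → J4 → J5 → J6 → J7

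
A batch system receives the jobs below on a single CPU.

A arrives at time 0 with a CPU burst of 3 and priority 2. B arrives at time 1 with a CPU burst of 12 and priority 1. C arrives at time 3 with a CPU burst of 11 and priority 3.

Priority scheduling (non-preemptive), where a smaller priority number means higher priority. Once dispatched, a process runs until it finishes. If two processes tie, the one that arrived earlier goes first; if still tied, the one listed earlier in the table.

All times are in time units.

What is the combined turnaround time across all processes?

Schedule: | A 0-3 | B 3-15 | C 15-26 |
Completion: A=3  B=15  C=26
Turnaround (C−A): A=3  B=14  C=23
Turnaround = completion − arrival: A=3, B=14, C=23
Total turnaround = 3 + 14 + 23 = 40

40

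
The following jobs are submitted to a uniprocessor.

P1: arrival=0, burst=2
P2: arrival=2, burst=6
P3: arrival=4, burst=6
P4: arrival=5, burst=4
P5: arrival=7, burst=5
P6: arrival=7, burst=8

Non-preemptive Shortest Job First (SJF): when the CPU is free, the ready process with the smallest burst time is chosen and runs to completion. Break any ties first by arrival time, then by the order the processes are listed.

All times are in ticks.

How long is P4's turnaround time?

Schedule: | P1 0-2 | P2 2-8 | P4 8-12 | P5 12-17 | P3 17-23 | P6 23-31 |
Completion: P1=2  P2=8  P3=23  P4=12  P5=17  P6=31
Turnaround(P4) = completion − arrival = 12 − 5 = 7

7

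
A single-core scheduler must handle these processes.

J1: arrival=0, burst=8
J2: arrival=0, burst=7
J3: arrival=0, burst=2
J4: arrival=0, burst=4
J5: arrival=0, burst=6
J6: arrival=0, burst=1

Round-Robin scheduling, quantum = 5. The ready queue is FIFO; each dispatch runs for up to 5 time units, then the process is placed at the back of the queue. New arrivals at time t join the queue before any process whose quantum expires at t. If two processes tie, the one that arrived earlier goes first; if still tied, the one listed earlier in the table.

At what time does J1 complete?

Timeline: | J1 0-5 | J2 5-10 | J3 10-12 | J4 12-16 | J5 16-21 | J6 21-22 | J1 22-25 | J2 25-27 | J5 27-28 |
Completion: J1=25  J2=27  J3=12  J4=16  J5=28  J6=22

25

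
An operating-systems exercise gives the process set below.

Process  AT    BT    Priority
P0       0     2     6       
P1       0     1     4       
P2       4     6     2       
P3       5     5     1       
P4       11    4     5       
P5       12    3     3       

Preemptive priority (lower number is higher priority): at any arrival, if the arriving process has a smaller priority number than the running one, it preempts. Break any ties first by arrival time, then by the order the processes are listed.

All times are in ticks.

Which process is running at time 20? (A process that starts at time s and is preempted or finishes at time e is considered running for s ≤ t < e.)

P4

Timeline: | P1 0-1 | P0 1-3 | idle 3-4 | P2 4-5 | P3 5-10 | P2 10-15 | P5 15-18 | P4 18-22 |
Completion: P0=3  P1=1  P2=15  P3=10  P4=22  P5=18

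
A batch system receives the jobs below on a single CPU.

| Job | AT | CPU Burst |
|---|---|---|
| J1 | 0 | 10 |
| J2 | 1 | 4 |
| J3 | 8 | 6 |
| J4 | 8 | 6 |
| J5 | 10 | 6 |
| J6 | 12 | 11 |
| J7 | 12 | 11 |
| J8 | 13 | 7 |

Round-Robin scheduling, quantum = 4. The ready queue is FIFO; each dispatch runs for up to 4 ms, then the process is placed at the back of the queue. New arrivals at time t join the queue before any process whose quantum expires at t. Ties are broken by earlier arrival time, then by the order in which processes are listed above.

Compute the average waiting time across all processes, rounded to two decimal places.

27.13

Timeline: | J1 0-4 | J2 4-8 | J1 8-12 | J3 12-16 | J4 16-20 | J5 20-24 | J6 24-28 | J7 28-32 | J1 32-34 | J8 34-38 | J3 38-40 | J4 40-42 | J5 42-44 | J6 44-48 | J7 48-52 | J8 52-55 | J6 55-58 | J7 58-61 |
Completion: J1=34  J2=8  J3=40  J4=42  J5=44  J6=58  J7=61  J8=55
Waiting times: J1=24, J2=3, J3=26, J4=28, J5=28, J6=35, J7=38, J8=35
Average waiting = (24+3+26+28+28+35+38+35) / 8 = 217/8 = 27.13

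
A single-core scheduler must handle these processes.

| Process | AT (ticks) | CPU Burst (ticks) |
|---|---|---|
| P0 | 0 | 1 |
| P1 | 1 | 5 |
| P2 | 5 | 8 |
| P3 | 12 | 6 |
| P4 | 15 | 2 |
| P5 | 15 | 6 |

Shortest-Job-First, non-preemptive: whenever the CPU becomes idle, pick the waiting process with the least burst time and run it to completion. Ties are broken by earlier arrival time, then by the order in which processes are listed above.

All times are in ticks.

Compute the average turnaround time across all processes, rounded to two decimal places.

Timeline: | P0 0-1 | P1 1-6 | P2 6-14 | P3 14-20 | P4 20-22 | P5 22-28 |
Completion: P0=1  P1=6  P2=14  P3=20  P4=22  P5=28
Turnaround (C−A): P0=1  P1=5  P2=9  P3=8  P4=7  P5=13
Turnaround times: P0=1, P1=5, P2=9, P3=8, P4=7, P5=13
Average turnaround = (1+5+9+8+7+13) / 6 = 43/6 = 7.17

7.17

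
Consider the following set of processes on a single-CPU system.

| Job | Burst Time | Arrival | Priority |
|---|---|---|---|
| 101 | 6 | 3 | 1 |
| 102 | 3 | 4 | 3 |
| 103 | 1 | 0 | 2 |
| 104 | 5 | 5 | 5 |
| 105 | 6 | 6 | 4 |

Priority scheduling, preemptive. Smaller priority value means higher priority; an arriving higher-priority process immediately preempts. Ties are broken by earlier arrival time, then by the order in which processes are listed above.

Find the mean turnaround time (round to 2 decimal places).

Timeline: | 103 0-1 | idle 1-3 | 101 3-9 | 102 9-12 | 105 12-18 | 104 18-23 |
Completion: 101=9  102=12  103=1  104=23  105=18
Turnaround times: 101=6, 102=8, 103=1, 104=18, 105=12
Average turnaround = (6+8+1+18+12) / 5 = 45/5 = 9.00

9.00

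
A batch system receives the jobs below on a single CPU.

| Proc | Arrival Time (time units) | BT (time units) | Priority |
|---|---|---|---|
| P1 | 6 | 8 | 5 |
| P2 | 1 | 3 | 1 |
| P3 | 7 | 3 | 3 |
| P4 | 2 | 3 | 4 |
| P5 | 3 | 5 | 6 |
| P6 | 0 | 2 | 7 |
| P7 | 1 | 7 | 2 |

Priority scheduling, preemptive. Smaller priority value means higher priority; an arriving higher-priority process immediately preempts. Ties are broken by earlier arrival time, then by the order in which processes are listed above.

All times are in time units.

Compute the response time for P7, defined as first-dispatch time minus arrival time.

3

Timeline: | P6 0-1 | P2 1-4 | P7 4-11 | P3 11-14 | P4 14-17 | P1 17-25 | P5 25-30 | P6 30-31 |
Completion: P1=25  P2=4  P3=14  P4=17  P5=30  P6=31  P7=11
Response(P7) = first start − arrival = 4 − 1 = 3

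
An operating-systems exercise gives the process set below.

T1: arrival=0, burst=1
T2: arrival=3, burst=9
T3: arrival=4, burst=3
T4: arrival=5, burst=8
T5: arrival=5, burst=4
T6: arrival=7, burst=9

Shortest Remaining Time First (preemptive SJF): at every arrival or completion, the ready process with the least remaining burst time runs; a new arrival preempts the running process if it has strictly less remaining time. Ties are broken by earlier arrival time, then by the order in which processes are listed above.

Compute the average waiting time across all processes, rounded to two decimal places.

Gantt: | T1 0-1 | idle 1-3 | T2 3-4 | T3 4-7 | T5 7-11 | T2 11-19 | T4 19-27 | T6 27-36 |
Completion: T1=1  T2=19  T3=7  T4=27  T5=11  T6=36
Waiting times: T1=0, T2=7, T3=0, T4=14, T5=2, T6=20
Average waiting = (0+7+0+14+2+20) / 6 = 43/6 = 7.17

7.17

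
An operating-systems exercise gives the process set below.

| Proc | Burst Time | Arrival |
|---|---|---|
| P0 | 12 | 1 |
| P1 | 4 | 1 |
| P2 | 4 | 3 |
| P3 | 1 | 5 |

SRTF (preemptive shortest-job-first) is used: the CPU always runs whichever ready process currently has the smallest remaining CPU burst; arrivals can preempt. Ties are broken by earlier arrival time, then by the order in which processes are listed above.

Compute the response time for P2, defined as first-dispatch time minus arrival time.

3

Schedule: | idle 0-1 | P1 1-5 | P3 5-6 | P2 6-10 | P0 10-22 |
Completion: P0=22  P1=5  P2=10  P3=6
Response(P2) = first start − arrival = 6 − 3 = 3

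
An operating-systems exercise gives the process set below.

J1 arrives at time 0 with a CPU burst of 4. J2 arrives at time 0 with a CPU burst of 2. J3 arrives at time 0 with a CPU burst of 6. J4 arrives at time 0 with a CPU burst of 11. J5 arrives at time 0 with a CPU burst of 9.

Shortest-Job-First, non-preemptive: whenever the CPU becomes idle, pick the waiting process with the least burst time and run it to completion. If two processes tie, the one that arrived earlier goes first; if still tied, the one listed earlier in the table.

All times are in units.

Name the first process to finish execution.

Timeline: | J2 0-2 | J1 2-6 | J3 6-12 | J5 12-21 | J4 21-32 |
Completion: J1=6  J2=2  J3=12  J4=32  J5=21
Finish order: J2 → J1 → J3 → J5 → J4

J2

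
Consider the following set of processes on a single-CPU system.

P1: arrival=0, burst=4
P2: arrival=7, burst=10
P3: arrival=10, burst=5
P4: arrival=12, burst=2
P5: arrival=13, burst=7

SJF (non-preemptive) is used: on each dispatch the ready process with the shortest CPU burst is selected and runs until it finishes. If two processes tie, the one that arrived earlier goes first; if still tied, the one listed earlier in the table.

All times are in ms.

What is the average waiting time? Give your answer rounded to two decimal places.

5.00

Timeline: | P1 0-4 | idle 4-7 | P2 7-17 | P4 17-19 | P3 19-24 | P5 24-31 |
Completion: P1=4  P2=17  P3=24  P4=19  P5=31
Turnaround (C−A): P1=4  P2=10  P3=14  P4=7  P5=18
Waiting times: P1=0, P2=0, P3=9, P4=5, P5=11
Average waiting = (0+0+9+5+11) / 5 = 25/5 = 5.00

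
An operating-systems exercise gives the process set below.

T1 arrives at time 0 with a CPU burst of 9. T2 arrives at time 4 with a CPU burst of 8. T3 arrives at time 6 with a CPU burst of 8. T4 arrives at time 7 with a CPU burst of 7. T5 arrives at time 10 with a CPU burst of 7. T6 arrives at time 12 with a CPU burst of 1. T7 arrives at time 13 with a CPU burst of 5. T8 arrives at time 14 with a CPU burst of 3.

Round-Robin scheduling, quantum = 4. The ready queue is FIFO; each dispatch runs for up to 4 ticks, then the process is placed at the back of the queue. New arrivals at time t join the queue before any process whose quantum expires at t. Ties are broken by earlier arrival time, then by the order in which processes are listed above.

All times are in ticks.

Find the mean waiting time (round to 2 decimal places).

23.25

Gantt: | T1 0-4 | T2 4-8 | T1 8-12 | T3 12-16 | T4 16-20 | T2 20-24 | T5 24-28 | T6 28-29 | T1 29-30 | T7 30-34 | T8 34-37 | T3 37-41 | T4 41-44 | T5 44-47 | T7 47-48 |
Completion: T1=30  T2=24  T3=41  T4=44  T5=47  T6=29  T7=48  T8=37
Turnaround (C−A): T1=30  T2=20  T3=35  T4=37  T5=37  T6=17  T7=35  T8=23
Waiting times: T1=21, T2=12, T3=27, T4=30, T5=30, T6=16, T7=30, T8=20
Average waiting = (21+12+27+30+30+16+30+20) / 8 = 186/8 = 23.25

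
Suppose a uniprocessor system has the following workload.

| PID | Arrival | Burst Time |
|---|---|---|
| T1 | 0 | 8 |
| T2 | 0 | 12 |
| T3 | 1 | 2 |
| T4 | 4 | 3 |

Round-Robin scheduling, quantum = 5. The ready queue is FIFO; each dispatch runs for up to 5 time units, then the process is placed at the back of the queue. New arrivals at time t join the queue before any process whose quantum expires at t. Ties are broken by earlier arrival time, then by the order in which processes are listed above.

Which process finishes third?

Schedule: | T1 0-5 | T2 5-10 | T3 10-12 | T4 12-15 | T1 15-18 | T2 18-25 |
Completion: T1=18  T2=25  T3=12  T4=15
Finish order: T3 → T4 → T1 → T2

T1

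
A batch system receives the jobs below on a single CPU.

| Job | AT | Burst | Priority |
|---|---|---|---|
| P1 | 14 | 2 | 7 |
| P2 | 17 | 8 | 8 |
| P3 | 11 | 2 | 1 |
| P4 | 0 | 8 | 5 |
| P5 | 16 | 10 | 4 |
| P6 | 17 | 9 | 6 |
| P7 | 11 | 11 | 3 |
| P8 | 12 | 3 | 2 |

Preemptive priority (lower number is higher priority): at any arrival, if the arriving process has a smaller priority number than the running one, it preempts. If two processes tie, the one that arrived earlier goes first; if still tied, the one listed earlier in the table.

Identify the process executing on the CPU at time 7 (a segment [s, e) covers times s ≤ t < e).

Schedule: | P4 0-8 | idle 8-11 | P3 11-13 | P8 13-16 | P7 16-27 | P5 27-37 | P6 37-46 | P1 46-48 | P2 48-56 |
Completion: P1=48  P2=56  P3=13  P4=8  P5=37  P6=46  P7=27  P8=16

P4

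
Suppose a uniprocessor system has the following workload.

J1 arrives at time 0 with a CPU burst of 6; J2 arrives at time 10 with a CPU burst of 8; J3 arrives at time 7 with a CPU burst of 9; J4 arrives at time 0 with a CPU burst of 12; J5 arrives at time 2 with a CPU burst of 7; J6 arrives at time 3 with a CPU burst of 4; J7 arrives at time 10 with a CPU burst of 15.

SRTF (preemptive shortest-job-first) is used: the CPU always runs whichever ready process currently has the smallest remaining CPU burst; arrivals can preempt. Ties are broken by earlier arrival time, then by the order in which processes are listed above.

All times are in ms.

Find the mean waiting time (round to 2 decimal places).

Gantt: | J1 0-6 | J6 6-10 | J5 10-17 | J2 17-25 | J3 25-34 | J4 34-46 | J7 46-61 |
Completion: J1=6  J2=25  J3=34  J4=46  J5=17  J6=10  J7=61
Waiting times: J1=0, J2=7, J3=18, J4=34, J5=8, J6=3, J7=36
Average waiting = (0+7+18+34+8+3+36) / 7 = 106/7 = 15.14

15.14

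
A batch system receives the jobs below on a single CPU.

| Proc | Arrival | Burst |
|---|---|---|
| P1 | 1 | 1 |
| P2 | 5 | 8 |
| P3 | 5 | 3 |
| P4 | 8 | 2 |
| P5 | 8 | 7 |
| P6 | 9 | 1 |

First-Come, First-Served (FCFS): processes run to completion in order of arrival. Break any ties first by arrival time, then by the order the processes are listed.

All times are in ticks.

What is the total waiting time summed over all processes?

42

Gantt: | idle 0-1 | P1 1-2 | idle 2-5 | P2 5-13 | P3 13-16 | P4 16-18 | P5 18-25 | P6 25-26 |
Completion: P1=2  P2=13  P3=16  P4=18  P5=25  P6=26
Turnaround (C−A): P1=1  P2=8  P3=11  P4=10  P5=17  P6=17
Waiting = turnaround − burst: P1=0, P2=0, P3=8, P4=8, P5=10, P6=16
Total waiting = 0 + 0 + 8 + 8 + 10 + 16 = 42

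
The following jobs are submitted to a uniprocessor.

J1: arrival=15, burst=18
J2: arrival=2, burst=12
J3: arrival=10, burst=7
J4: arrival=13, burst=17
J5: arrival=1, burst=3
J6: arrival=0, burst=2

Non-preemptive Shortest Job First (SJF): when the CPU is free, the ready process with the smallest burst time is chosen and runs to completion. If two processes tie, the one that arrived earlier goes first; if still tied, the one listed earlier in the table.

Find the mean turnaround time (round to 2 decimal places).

Timeline: | J6 0-2 | J5 2-5 | J2 5-17 | J3 17-24 | J4 24-41 | J1 41-59 |
Completion: J1=59  J2=17  J3=24  J4=41  J5=5  J6=2
Turnaround (C−A): J1=44  J2=15  J3=14  J4=28  J5=4  J6=2
Turnaround times: J1=44, J2=15, J3=14, J4=28, J5=4, J6=2
Average turnaround = (44+15+14+28+4+2) / 6 = 107/6 = 17.83

17.83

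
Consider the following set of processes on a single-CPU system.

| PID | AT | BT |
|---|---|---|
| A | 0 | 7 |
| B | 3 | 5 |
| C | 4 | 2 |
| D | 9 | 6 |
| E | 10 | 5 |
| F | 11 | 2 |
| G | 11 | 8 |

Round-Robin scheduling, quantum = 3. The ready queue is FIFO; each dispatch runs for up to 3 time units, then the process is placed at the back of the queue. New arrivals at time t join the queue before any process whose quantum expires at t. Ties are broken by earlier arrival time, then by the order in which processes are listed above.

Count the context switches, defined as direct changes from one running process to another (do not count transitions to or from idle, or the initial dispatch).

Schedule: | A 0-3 | B 3-6 | A 6-9 | C 9-11 | B 11-13 | D 13-16 | A 16-17 | E 17-20 | F 20-22 | G 22-25 | D 25-28 | E 28-30 | G 30-35 |
Completion: A=17  B=13  C=11  D=28  E=30  F=22  G=35
Turnaround (C−A): A=17  B=10  C=7  D=19  E=20  F=11  G=24

12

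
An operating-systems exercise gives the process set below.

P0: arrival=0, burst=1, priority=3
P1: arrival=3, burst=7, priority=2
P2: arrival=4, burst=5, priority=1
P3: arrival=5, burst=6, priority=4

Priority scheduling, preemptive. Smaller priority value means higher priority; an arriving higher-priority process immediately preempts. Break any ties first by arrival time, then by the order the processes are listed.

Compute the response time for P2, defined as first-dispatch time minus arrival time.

0

Gantt: | P0 0-1 | idle 1-3 | P1 3-4 | P2 4-9 | P1 9-15 | P3 15-21 |
Completion: P0=1  P1=15  P2=9  P3=21
Turnaround (C−A): P0=1  P1=12  P2=5  P3=16
Response(P2) = first start − arrival = 4 − 4 = 0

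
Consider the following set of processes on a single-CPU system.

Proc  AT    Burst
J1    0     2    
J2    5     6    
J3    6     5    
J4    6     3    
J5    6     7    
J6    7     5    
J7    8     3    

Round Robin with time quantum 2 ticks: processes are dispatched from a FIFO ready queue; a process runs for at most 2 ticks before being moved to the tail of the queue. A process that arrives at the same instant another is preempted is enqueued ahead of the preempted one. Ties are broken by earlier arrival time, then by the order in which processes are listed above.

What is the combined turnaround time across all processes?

Gantt: | J1 0-2 | idle 2-5 | J2 5-7 | J3 7-9 | J4 9-11 | J5 11-13 | J6 13-15 | J2 15-17 | J7 17-19 | J3 19-21 | J4 21-22 | J5 22-24 | J6 24-26 | J2 26-28 | J7 28-29 | J3 29-30 | J5 30-32 | J6 32-33 | J5 33-34 |
Completion: J1=2  J2=28  J3=30  J4=22  J5=34  J6=33  J7=29
Turnaround = completion − arrival: J1=2, J2=23, J3=24, J4=16, J5=28, J6=26, J7=21
Total turnaround = 2 + 23 + 24 + 16 + 28 + 26 + 21 = 140

140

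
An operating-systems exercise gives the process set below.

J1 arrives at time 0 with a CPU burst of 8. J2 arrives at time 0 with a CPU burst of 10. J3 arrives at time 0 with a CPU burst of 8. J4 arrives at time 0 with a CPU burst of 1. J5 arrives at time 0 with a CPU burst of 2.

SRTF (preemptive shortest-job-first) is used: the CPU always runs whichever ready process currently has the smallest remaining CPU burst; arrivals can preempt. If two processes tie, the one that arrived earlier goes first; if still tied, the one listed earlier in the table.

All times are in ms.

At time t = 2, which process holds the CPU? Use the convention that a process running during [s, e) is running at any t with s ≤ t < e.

Gantt: | J4 0-1 | J5 1-3 | J1 3-11 | J3 11-19 | J2 19-29 |
Completion: J1=11  J2=29  J3=19  J4=1  J5=3
Turnaround (C−A): J1=11  J2=29  J3=19  J4=1  J5=3

J5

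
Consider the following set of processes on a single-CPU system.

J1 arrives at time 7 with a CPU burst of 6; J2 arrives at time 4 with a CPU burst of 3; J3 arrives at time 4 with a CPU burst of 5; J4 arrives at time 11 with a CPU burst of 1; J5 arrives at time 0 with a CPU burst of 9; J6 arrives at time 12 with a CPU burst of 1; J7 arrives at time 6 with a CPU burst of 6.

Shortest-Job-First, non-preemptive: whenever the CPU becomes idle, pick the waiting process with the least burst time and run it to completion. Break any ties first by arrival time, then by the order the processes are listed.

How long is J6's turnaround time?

Gantt: | J5 0-9 | J2 9-12 | J4 12-13 | J6 13-14 | J3 14-19 | J7 19-25 | J1 25-31 |
Completion: J1=31  J2=12  J3=19  J4=13  J5=9  J6=14  J7=25
Turnaround(J6) = completion − arrival = 14 − 12 = 2

2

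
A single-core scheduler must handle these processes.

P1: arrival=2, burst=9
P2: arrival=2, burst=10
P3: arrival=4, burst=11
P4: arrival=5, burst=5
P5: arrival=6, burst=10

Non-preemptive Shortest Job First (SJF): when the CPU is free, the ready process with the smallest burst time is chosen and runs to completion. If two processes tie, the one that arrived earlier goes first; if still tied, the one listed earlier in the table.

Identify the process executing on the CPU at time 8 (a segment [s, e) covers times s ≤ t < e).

P1

Schedule: | idle 0-2 | P1 2-11 | P4 11-16 | P2 16-26 | P5 26-36 | P3 36-47 |
Completion: P1=11  P2=26  P3=47  P4=16  P5=36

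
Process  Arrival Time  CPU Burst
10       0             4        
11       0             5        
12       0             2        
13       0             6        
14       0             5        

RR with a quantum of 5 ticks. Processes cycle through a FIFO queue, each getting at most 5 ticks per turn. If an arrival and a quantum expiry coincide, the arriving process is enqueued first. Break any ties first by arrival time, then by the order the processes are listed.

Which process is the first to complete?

10

Schedule: | 10 0-4 | 11 4-9 | 12 9-11 | 13 11-16 | 14 16-21 | 13 21-22 |
Completion: 10=4  11=9  12=11  13=22  14=21
Turnaround (C−A): 10=4  11=9  12=11  13=22  14=21
Finish order: 10 → 11 → 12 → 14 → 13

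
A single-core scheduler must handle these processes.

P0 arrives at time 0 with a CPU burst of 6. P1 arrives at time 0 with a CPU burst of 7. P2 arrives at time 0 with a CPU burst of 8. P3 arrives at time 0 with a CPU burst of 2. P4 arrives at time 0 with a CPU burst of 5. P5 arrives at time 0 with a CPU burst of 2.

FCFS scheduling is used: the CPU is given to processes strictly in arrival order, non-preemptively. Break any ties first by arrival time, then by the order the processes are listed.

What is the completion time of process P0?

Gantt: | P0 0-6 | P1 6-13 | P2 13-21 | P3 21-23 | P4 23-28 | P5 28-30 |
Completion: P0=6  P1=13  P2=21  P3=23  P4=28  P5=30
Turnaround (C−A): P0=6  P1=13  P2=21  P3=23  P4=28  P5=30

6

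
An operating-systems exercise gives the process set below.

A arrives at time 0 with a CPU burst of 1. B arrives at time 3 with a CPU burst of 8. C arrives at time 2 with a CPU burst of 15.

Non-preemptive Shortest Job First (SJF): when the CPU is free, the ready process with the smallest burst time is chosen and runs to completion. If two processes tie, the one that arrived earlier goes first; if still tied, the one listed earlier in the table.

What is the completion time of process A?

1

Schedule: | A 0-1 | idle 1-2 | C 2-17 | B 17-25 |
Completion: A=1  B=25  C=17
Turnaround (C−A): A=1  B=22  C=15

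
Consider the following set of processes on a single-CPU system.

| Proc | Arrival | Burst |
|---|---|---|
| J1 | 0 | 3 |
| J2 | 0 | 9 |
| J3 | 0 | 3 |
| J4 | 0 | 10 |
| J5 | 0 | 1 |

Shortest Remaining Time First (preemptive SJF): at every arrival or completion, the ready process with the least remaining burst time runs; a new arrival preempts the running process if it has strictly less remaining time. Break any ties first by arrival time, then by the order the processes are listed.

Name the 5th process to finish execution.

Timeline: | J5 0-1 | J1 1-4 | J3 4-7 | J2 7-16 | J4 16-26 |
Completion: J1=4  J2=16  J3=7  J4=26  J5=1
Finish order: J5 → J1 → J3 → J2 → J4

J4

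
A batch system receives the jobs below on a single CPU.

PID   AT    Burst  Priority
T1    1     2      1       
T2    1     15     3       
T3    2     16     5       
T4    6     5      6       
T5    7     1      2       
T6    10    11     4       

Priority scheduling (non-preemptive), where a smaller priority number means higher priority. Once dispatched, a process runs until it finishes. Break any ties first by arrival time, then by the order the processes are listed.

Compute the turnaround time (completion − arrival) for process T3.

44

Timeline: | idle 0-1 | T1 1-3 | T2 3-18 | T5 18-19 | T6 19-30 | T3 30-46 | T4 46-51 |
Completion: T1=3  T2=18  T3=46  T4=51  T5=19  T6=30
Turnaround (C−A): T1=2  T2=17  T3=44  T4=45  T5=12  T6=20
Turnaround(T3) = completion − arrival = 46 − 2 = 44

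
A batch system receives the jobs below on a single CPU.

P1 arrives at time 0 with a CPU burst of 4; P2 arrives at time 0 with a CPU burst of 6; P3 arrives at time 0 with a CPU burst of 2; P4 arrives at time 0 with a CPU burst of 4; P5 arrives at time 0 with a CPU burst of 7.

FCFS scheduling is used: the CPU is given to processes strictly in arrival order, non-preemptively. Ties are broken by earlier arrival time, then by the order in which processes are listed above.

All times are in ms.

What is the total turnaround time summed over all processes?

65

Gantt: | P1 0-4 | P2 4-10 | P3 10-12 | P4 12-16 | P5 16-23 |
Completion: P1=4  P2=10  P3=12  P4=16  P5=23
Turnaround = completion − arrival: P1=4, P2=10, P3=12, P4=16, P5=23
Total turnaround = 4 + 10 + 12 + 16 + 23 = 65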